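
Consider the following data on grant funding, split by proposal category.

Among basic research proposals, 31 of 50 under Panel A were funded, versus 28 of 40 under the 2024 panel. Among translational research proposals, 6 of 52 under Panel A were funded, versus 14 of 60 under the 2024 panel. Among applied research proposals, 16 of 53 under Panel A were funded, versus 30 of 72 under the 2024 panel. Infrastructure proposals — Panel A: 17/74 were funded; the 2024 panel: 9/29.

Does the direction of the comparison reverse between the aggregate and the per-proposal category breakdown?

Basic research: Panel A 31/50 = 62.0%, the 2024 panel 28/40 = 70.0% → the 2024 panel
Translational research: Panel A 6/52 = 11.5%, the 2024 panel 14/60 = 23.3% → the 2024 panel
Applied research: Panel A 16/53 = 30.2%, the 2024 panel 30/72 = 41.7% → the 2024 panel
Infrastructure: Panel A 17/74 = 23.0%, the 2024 panel 9/29 = 31.0% → the 2024 panel
Overall: Panel A 70/229 = 30.6%, the 2024 panel 81/201 = 40.3% → the 2024 panel
The 2024 panel wins overall and in every proposal group — no reversal.

No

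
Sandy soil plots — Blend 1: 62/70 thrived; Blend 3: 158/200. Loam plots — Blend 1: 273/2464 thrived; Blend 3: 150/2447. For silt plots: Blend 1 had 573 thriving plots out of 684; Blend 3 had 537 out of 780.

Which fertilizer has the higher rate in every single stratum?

Sandy soil: Blend 1 62/70 = 88.6%, Blend 3 158/200 = 79.0% → Blend 1
Loam: Blend 1 273/2464 = 11.1%, Blend 3 150/2447 = 6.1% → Blend 1
Silt: Blend 1 573/684 = 83.8%, Blend 3 537/780 = 68.8% → Blend 1
Blend 1 has the higher rate in all 3 groups.

Blend 1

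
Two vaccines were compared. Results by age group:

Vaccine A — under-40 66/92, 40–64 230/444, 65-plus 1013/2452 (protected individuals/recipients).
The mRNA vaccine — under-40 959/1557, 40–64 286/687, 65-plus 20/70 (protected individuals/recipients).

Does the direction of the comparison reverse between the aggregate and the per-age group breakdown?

Yes

Under-40: Vaccine A 66/92 = 71.7%, the mRNA vaccine 959/1557 = 61.6% → Vaccine A
40–64: Vaccine A 230/444 = 51.8%, the mRNA vaccine 286/687 = 41.6% → Vaccine A
65-plus: Vaccine A 1013/2452 = 41.3%, the mRNA vaccine 20/70 = 28.6% → Vaccine A
Overall: Vaccine A 1309/2988 = 43.8%, the mRNA vaccine 1265/2314 = 54.7% → the mRNA vaccine
Vaccine A wins each age group but the mRNA vaccine wins overall — the comparison reverses. Vaccine A's recipients skew toward 65-plus, which has a lower base rate.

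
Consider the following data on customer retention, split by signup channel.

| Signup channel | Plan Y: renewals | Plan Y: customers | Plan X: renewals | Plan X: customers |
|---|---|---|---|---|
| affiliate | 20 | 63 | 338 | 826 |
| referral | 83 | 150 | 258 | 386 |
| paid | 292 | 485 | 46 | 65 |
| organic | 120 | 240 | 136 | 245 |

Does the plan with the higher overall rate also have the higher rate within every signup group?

No

Affiliate: Plan Y 20/63 = 31.7%, Plan X 338/826 = 40.9% → Plan X
Referral: Plan Y 83/150 = 55.3%, Plan X 258/386 = 66.8% → Plan X
Paid: Plan Y 292/485 = 60.2%, Plan X 46/65 = 70.8% → Plan X
Organic: Plan Y 120/240 = 50.0%, Plan X 136/245 = 55.5% → Plan X
Overall: Plan Y 515/938 = 54.9%, Plan X 778/1522 = 51.1% → Plan Y
Plan X wins each signup group but Plan Y wins overall — the comparison reverses. Plan X's customers skew toward affiliate, which has a lower base rate.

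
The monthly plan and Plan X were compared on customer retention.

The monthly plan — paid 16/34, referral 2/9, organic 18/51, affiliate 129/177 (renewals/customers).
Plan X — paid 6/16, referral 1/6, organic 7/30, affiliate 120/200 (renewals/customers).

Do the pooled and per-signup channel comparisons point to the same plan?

Paid: the monthly plan 16/34 = 47.1%, Plan X 6/16 = 37.5% → the monthly plan
Referral: the monthly plan 2/9 = 22.2%, Plan X 1/6 = 16.7% → the monthly plan
Organic: the monthly plan 18/51 = 35.3%, Plan X 7/30 = 23.3% → the monthly plan
Affiliate: the monthly plan 129/177 = 72.9%, Plan X 120/200 = 60.0% → the monthly plan
Overall: the monthly plan 165/271 = 60.9%, Plan X 134/252 = 53.2% → the monthly plan
The monthly plan wins overall and in every signup group — no reversal.

Yes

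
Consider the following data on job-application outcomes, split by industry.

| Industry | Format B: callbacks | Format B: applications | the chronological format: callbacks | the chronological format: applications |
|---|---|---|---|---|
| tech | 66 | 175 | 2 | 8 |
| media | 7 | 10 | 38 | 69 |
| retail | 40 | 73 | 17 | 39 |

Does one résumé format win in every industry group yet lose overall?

Tech: Format B 66/175 = 37.7%, the chronological format 2/8 = 25.0% → Format B
Media: Format B 7/10 = 70.0%, the chronological format 38/69 = 55.1% → Format B
Retail: Format B 40/73 = 54.8%, the chronological format 17/39 = 43.6% → Format B
Overall: Format B 113/258 = 43.8%, the chronological format 57/116 = 49.1% → the chronological format
Format B wins each industry group but the chronological format wins overall — the comparison reverses. Format B's applications skew toward tech, which has a lower base rate.

Yes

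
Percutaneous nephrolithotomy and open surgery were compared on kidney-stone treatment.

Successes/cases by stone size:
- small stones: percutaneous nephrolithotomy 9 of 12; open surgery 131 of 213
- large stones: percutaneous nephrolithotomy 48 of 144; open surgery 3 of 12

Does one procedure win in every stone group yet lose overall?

Small stones: percutaneous nephrolithotomy 9/12 = 75.0%, open surgery 131/213 = 61.5% → percutaneous nephrolithotomy
Large stones: percutaneous nephrolithotomy 48/144 = 33.3%, open surgery 3/12 = 25.0% → percutaneous nephrolithotomy
Overall: percutaneous nephrolithotomy 57/156 = 36.5%, open surgery 134/225 = 59.6% → open surgery
Percutaneous nephrolithotomy wins each stone group but open surgery wins overall — the comparison reverses. Percutaneous nephrolithotomy's cases skew toward large stones, which has a lower base rate.

Yes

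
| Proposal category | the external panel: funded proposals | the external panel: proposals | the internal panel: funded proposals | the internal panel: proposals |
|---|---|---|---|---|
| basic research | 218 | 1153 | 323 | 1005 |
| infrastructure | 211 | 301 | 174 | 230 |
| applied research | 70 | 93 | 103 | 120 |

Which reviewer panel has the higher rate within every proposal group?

the internal panel

Basic research: the external panel 218/1153 = 18.9%, the internal panel 323/1005 = 32.1% → the internal panel
Infrastructure: the external panel 211/301 = 70.1%, the internal panel 174/230 = 75.7% → the internal panel
Applied research: the external panel 70/93 = 75.3%, the internal panel 103/120 = 85.8% → the internal panel
The internal panel has the higher rate in all 3 groups.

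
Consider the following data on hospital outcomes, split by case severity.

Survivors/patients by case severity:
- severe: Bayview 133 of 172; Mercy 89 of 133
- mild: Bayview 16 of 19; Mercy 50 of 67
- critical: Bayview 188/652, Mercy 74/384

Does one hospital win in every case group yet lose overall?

Severe: Bayview 133/172 = 77.3%, Mercy 89/133 = 66.9% → Bayview
Mild: Bayview 16/19 = 84.2%, Mercy 50/67 = 74.6% → Bayview
Critical: Bayview 188/652 = 28.8%, Mercy 74/384 = 19.3% → Bayview
Overall: Bayview 337/843 = 40.0%, Mercy 213/584 = 36.5% → Bayview
Bayview wins overall and in every case group — no reversal.

No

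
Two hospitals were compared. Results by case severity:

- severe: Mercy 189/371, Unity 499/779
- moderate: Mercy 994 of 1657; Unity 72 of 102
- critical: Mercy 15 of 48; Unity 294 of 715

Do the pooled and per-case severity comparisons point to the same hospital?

Severe: Mercy 189/371 = 50.9%, Unity 499/779 = 64.1% → Unity
Moderate: Mercy 994/1657 = 60.0%, Unity 72/102 = 70.6% → Unity
Critical: Mercy 15/48 = 31.2%, Unity 294/715 = 41.1% → Unity
Overall: Mercy 1198/2076 = 57.7%, Unity 865/1596 = 54.2% → Mercy
Unity wins each case group but Mercy wins overall — the comparison reverses. Unity's patients skew toward critical, which has a lower base rate.

No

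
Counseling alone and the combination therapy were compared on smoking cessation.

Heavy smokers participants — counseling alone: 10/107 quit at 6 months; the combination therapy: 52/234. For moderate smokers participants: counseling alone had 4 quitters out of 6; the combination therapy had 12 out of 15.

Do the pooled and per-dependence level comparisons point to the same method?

Yes

Heavy smokers: counseling alone 10/107 = 9.3%, the combination therapy 52/234 = 22.2% → the combination therapy
Moderate smokers: counseling alone 4/6 = 66.7%, the combination therapy 12/15 = 80.0% → the combination therapy
Overall: counseling alone 14/113 = 12.4%, the combination therapy 64/249 = 25.7% → the combination therapy
The combination therapy wins overall and in every dependence group — no reversal.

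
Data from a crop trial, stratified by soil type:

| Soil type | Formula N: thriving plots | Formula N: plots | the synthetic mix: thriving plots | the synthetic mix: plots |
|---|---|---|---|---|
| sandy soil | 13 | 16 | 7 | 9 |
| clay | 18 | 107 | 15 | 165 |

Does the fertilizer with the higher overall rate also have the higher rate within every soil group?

Yes

Sandy soil: Formula N 13/16 = 81.2%, the synthetic mix 7/9 = 77.8% → Formula N
Clay: Formula N 18/107 = 16.8%, the synthetic mix 15/165 = 9.1% → Formula N
Overall: Formula N 31/123 = 25.2%, the synthetic mix 22/174 = 12.6% → Formula N
Formula N wins overall and in every soil group — no reversal.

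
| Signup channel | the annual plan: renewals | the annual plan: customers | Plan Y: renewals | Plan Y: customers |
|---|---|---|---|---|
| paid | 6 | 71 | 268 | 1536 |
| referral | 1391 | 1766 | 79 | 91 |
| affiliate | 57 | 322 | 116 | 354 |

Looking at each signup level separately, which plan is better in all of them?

Plan Y

Paid: the annual plan 6/71 = 8.5%, Plan Y 268/1536 = 17.4% → Plan Y
Referral: the annual plan 1391/1766 = 78.8%, Plan Y 79/91 = 86.8% → Plan Y
Affiliate: the annual plan 57/322 = 17.7%, Plan Y 116/354 = 32.8% → Plan Y
Plan Y has the higher rate in all 3 groups.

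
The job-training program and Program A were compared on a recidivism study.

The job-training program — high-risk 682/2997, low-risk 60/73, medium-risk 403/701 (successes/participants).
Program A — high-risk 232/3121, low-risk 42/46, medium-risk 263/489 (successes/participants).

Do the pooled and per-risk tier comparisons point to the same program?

High-risk: the job-training program 682/2997 = 22.8%, Program A 232/3121 = 7.4% → the job-training program
Low-risk: the job-training program 60/73 = 82.2%, Program A 42/46 = 91.3% → Program A
Medium-risk: the job-training program 403/701 = 57.5%, Program A 263/489 = 53.8% → the job-training program
Overall: the job-training program 1145/3771 = 30.4%, Program A 537/3656 = 14.7% → the job-training program
Neither sweeps: the job-training program wins 2 of 3 groups, Program A wins 1. The job-training program wins overall but not every group — no Simpson reversal.

No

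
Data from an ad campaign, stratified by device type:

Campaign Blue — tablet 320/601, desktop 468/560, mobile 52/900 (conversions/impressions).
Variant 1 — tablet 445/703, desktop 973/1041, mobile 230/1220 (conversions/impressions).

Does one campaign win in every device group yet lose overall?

No

Tablet: Campaign Blue 320/601 = 53.2%, Variant 1 445/703 = 63.3% → Variant 1
Desktop: Campaign Blue 468/560 = 83.6%, Variant 1 973/1041 = 93.5% → Variant 1
Mobile: Campaign Blue 52/900 = 5.8%, Variant 1 230/1220 = 18.9% → Variant 1
Overall: Campaign Blue 840/2061 = 40.8%, Variant 1 1648/2964 = 55.6% → Variant 1
Variant 1 wins overall and in every device group — no reversal.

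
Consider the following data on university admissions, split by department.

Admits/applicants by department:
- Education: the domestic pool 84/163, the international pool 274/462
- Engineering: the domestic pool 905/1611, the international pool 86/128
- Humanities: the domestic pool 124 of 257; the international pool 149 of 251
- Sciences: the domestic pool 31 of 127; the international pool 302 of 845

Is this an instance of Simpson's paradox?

Education: the domestic pool 84/163 = 51.5%, the international pool 274/462 = 59.3% → the international pool
Engineering: the domestic pool 905/1611 = 56.2%, the international pool 86/128 = 67.2% → the international pool
Humanities: the domestic pool 124/257 = 48.2%, the international pool 149/251 = 59.4% → the international pool
Sciences: the domestic pool 31/127 = 24.4%, the international pool 302/845 = 35.7% → the international pool
Overall: the domestic pool 1144/2158 = 53.0%, the international pool 811/1686 = 48.1% → the domestic pool
The international pool wins each department group but the domestic pool wins overall — the comparison reverses. The international pool's applicants skew toward Sciences, which has a lower base rate.

Yes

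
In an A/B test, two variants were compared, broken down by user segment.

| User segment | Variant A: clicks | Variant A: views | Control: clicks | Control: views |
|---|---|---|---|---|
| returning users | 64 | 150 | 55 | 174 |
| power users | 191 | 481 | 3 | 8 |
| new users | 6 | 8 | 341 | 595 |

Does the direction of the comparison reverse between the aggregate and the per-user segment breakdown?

Yes

Returning users: Variant A 64/150 = 42.7%, Control 55/174 = 31.6% → Variant A
Power users: Variant A 191/481 = 39.7%, Control 3/8 = 37.5% → Variant A
New users: Variant A 6/8 = 75.0%, Control 341/595 = 57.3% → Variant A
Overall: Variant A 261/639 = 40.8%, Control 399/777 = 51.4% → Control
Variant A wins each user group but Control wins overall — the comparison reverses. Variant A's views skew toward power users, which has a lower base rate.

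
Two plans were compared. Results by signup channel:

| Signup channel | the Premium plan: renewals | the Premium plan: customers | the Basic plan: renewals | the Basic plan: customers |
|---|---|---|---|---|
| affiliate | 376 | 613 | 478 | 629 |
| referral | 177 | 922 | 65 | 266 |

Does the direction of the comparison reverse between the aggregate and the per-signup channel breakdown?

Affiliate: the Premium plan 376/613 = 61.3%, the Basic plan 478/629 = 76.0% → the Basic plan
Referral: the Premium plan 177/922 = 19.2%, the Basic plan 65/266 = 24.4% → the Basic plan
Overall: the Premium plan 553/1535 = 36.0%, the Basic plan 543/895 = 60.7% → the Basic plan
The Basic plan wins overall and in every signup group — no reversal.

No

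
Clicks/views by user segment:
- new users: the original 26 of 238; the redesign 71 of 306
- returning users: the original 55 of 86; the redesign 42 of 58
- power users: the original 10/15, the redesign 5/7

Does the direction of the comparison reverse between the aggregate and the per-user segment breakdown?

New users: the original 26/238 = 10.9%, the redesign 71/306 = 23.2% → the redesign
Returning users: the original 55/86 = 64.0%, the redesign 42/58 = 72.4% → the redesign
Power users: the original 10/15 = 66.7%, the redesign 5/7 = 71.4% → the redesign
Overall: the original 91/339 = 26.8%, the redesign 118/371 = 31.8% → the redesign
The redesign wins overall and in every user group — no reversal.

No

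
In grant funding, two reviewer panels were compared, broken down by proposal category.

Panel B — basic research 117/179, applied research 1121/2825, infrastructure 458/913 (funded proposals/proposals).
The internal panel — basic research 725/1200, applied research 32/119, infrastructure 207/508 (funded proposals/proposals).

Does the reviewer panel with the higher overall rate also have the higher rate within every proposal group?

No

Basic research: Panel B 117/179 = 65.4%, the internal panel 725/1200 = 60.4% → Panel B
Applied research: Panel B 1121/2825 = 39.7%, the internal panel 32/119 = 26.9% → Panel B
Infrastructure: Panel B 458/913 = 50.2%, the internal panel 207/508 = 40.7% → Panel B
Overall: Panel B 1696/3917 = 43.3%, the internal panel 964/1827 = 52.8% → the internal panel
Panel B wins each proposal group but the internal panel wins overall — the comparison reverses. Panel B's proposals skew toward applied research, which has a lower base rate.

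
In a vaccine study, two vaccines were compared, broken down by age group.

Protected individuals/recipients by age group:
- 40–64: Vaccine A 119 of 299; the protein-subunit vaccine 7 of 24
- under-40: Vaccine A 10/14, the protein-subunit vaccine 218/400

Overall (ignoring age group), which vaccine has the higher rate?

the protein-subunit vaccine

40–64: Vaccine A 119/299 = 39.8%, the protein-subunit vaccine 7/24 = 29.2% → Vaccine A
Under-40: Vaccine A 10/14 = 71.4%, the protein-subunit vaccine 218/400 = 54.5% → Vaccine A
Overall: Vaccine A 129/313 = 41.2%, the protein-subunit vaccine 225/424 = 53.1% → the protein-subunit vaccine
(Vaccine A wins every age group but the protein-subunit vaccine wins overall — Vaccine A's recipients skew toward the low-rate 40–64 group.)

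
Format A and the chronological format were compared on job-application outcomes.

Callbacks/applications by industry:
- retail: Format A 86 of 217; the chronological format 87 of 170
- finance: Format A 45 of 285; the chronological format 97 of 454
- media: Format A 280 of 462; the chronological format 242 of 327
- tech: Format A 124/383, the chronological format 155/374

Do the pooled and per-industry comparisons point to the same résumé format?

Yes

Retail: Format A 86/217 = 39.6%, the chronological format 87/170 = 51.2% → the chronological format
Finance: Format A 45/285 = 15.8%, the chronological format 97/454 = 21.4% → the chronological format
Media: Format A 280/462 = 60.6%, the chronological format 242/327 = 74.0% → the chronological format
Tech: Format A 124/383 = 32.4%, the chronological format 155/374 = 41.4% → the chronological format
Overall: Format A 535/1347 = 39.7%, the chronological format 581/1325 = 43.8% → the chronological format
The chronological format wins overall and in every industry group — no reversal.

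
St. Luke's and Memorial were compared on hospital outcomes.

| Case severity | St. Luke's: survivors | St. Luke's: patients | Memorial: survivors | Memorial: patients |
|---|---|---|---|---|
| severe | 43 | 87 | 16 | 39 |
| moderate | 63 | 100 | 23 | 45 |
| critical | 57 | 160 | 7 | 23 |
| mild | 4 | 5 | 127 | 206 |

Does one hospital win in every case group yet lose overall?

Severe: St. Luke's 43/87 = 49.4%, Memorial 16/39 = 41.0% → St. Luke's
Moderate: St. Luke's 63/100 = 63.0%, Memorial 23/45 = 51.1% → St. Luke's
Critical: St. Luke's 57/160 = 35.6%, Memorial 7/23 = 30.4% → St. Luke's
Mild: St. Luke's 4/5 = 80.0%, Memorial 127/206 = 61.7% → St. Luke's
Overall: St. Luke's 167/352 = 47.4%, Memorial 173/313 = 55.3% → Memorial
St. Luke's wins each case group but Memorial wins overall — the comparison reverses. St. Luke's's patients skew toward critical, which has a lower base rate.

Yes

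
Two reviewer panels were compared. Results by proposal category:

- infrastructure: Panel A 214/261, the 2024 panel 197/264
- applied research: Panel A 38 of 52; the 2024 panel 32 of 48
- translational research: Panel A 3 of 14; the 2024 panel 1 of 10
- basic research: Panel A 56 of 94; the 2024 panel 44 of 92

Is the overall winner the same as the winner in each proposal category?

Infrastructure: Panel A 214/261 = 82.0%, the 2024 panel 197/264 = 74.6% → Panel A
Applied research: Panel A 38/52 = 73.1%, the 2024 panel 32/48 = 66.7% → Panel A
Translational research: Panel A 3/14 = 21.4%, the 2024 panel 1/10 = 10.0% → Panel A
Basic research: Panel A 56/94 = 59.6%, the 2024 panel 44/92 = 47.8% → Panel A
Overall: Panel A 311/421 = 73.9%, the 2024 panel 274/414 = 66.2% → Panel A
Panel A wins overall and in every proposal group — no reversal.

Yes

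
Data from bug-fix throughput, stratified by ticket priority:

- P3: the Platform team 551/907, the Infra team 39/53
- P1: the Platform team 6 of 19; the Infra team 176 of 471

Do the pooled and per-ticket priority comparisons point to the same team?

P3: the Platform team 551/907 = 60.7%, the Infra team 39/53 = 73.6% → the Infra team
P1: the Platform team 6/19 = 31.6%, the Infra team 176/471 = 37.4% → the Infra team
Overall: the Platform team 557/926 = 60.2%, the Infra team 215/524 = 41.0% → the Platform team
The Infra team wins each ticket group but the Platform team wins overall — the comparison reverses. The Infra team's tickets skew toward P1, which has a lower base rate.

No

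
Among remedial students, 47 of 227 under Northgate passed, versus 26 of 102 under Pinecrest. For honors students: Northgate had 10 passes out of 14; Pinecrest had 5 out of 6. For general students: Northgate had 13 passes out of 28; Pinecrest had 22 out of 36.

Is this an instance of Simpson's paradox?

Remedial: Northgate 47/227 = 20.7%, Pinecrest 26/102 = 25.5% → Pinecrest
Honors: Northgate 10/14 = 71.4%, Pinecrest 5/6 = 83.3% → Pinecrest
General: Northgate 13/28 = 46.4%, Pinecrest 22/36 = 61.1% → Pinecrest
Overall: Northgate 70/269 = 26.0%, Pinecrest 53/144 = 36.8% → Pinecrest
Pinecrest wins overall and in every student group — no reversal.

No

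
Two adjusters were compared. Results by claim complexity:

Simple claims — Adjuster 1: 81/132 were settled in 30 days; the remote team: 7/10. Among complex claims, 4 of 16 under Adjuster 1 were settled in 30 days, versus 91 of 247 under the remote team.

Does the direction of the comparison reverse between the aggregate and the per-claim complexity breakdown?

Simple: Adjuster 1 81/132 = 61.4%, the remote team 7/10 = 70.0% → the remote team
Complex: Adjuster 1 4/16 = 25.0%, the remote team 91/247 = 36.8% → the remote team
Overall: Adjuster 1 85/148 = 57.4%, the remote team 98/257 = 38.1% → Adjuster 1
The remote team wins each claim group but Adjuster 1 wins overall — the comparison reverses. The remote team's claims skew toward complex, which has a lower base rate.

Yes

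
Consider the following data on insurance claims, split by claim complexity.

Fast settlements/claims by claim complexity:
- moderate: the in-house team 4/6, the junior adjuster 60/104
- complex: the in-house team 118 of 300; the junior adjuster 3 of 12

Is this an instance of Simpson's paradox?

Yes

Moderate: the in-house team 4/6 = 66.7%, the junior adjuster 60/104 = 57.7% → the in-house team
Complex: the in-house team 118/300 = 39.3%, the junior adjuster 3/12 = 25.0% → the in-house team
Overall: the in-house team 122/306 = 39.9%, the junior adjuster 63/116 = 54.3% → the junior adjuster
The in-house team wins each claim group but the junior adjuster wins overall — the comparison reverses. The in-house team's claims skew toward complex, which has a lower base rate.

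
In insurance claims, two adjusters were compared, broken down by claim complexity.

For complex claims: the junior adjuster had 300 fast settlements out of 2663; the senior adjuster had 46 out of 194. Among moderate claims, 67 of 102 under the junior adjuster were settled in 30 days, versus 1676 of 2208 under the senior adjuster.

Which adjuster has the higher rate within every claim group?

the senior adjuster

Complex: the junior adjuster 300/2663 = 11.3%, the senior adjuster 46/194 = 23.7% → the senior adjuster
Moderate: the junior adjuster 67/102 = 65.7%, the senior adjuster 1676/2208 = 75.9% → the senior adjuster
The senior adjuster has the higher rate in both groups.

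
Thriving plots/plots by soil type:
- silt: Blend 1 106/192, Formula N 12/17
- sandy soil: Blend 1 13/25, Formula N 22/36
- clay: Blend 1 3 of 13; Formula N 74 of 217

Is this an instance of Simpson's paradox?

Yes

Silt: Blend 1 106/192 = 55.2%, Formula N 12/17 = 70.6% → Formula N
Sandy soil: Blend 1 13/25 = 52.0%, Formula N 22/36 = 61.1% → Formula N
Clay: Blend 1 3/13 = 23.1%, Formula N 74/217 = 34.1% → Formula N
Overall: Blend 1 122/230 = 53.0%, Formula N 108/270 = 40.0% → Blend 1
Formula N wins each soil group but Blend 1 wins overall — the comparison reverses. Formula N's plots skew toward clay, which has a lower base rate.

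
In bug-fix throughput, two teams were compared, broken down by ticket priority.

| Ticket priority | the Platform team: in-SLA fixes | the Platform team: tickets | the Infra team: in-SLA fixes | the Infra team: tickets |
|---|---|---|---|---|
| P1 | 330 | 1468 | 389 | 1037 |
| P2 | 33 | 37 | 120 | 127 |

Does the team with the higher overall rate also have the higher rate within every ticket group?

P1: the Platform team 330/1468 = 22.5%, the Infra team 389/1037 = 37.5% → the Infra team
P2: the Platform team 33/37 = 89.2%, the Infra team 120/127 = 94.5% → the Infra team
Overall: the Platform team 363/1505 = 24.1%, the Infra team 509/1164 = 43.7% → the Infra team
The Infra team wins overall and in every ticket group — no reversal.

Yes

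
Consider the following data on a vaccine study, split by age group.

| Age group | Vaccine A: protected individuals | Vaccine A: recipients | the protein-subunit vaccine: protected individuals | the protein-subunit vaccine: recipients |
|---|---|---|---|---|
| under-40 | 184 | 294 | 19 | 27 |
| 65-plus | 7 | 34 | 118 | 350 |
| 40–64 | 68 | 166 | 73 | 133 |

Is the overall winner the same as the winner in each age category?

Under-40: Vaccine A 184/294 = 62.6%, the protein-subunit vaccine 19/27 = 70.4% → the protein-subunit vaccine
65-plus: Vaccine A 7/34 = 20.6%, the protein-subunit vaccine 118/350 = 33.7% → the protein-subunit vaccine
40–64: Vaccine A 68/166 = 41.0%, the protein-subunit vaccine 73/133 = 54.9% → the protein-subunit vaccine
Overall: Vaccine A 259/494 = 52.4%, the protein-subunit vaccine 210/510 = 41.2% → Vaccine A
The protein-subunit vaccine wins each age group but Vaccine A wins overall — the comparison reverses. The protein-subunit vaccine's recipients skew toward 65-plus, which has a lower base rate.

No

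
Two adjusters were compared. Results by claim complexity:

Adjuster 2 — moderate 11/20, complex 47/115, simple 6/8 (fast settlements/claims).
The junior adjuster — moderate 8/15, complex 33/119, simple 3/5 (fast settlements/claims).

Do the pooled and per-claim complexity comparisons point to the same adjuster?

Yes

Moderate: Adjuster 2 11/20 = 55.0%, the junior adjuster 8/15 = 53.3% → Adjuster 2
Complex: Adjuster 2 47/115 = 40.9%, the junior adjuster 33/119 = 27.7% → Adjuster 2
Simple: Adjuster 2 6/8 = 75.0%, the junior adjuster 3/5 = 60.0% → Adjuster 2
Overall: Adjuster 2 64/143 = 44.8%, the junior adjuster 44/139 = 31.7% → Adjuster 2
Adjuster 2 wins overall and in every claim group — no reversal.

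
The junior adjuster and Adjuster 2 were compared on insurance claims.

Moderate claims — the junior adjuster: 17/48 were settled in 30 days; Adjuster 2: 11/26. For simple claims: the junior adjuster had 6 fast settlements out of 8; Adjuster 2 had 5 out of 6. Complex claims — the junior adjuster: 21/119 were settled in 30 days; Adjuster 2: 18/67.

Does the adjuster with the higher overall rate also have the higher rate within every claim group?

Moderate: the junior adjuster 17/48 = 35.4%, Adjuster 2 11/26 = 42.3% → Adjuster 2
Simple: the junior adjuster 6/8 = 75.0%, Adjuster 2 5/6 = 83.3% → Adjuster 2
Complex: the junior adjuster 21/119 = 17.6%, Adjuster 2 18/67 = 26.9% → Adjuster 2
Overall: the junior adjuster 44/175 = 25.1%, Adjuster 2 34/99 = 34.3% → Adjuster 2
Adjuster 2 wins overall and in every claim group — no reversal.

Yes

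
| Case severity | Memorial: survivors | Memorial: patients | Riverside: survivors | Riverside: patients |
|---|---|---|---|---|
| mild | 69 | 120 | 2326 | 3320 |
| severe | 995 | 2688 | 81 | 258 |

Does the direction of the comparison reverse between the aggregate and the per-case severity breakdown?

Mild: Memorial 69/120 = 57.5%, Riverside 2326/3320 = 70.1% → Riverside
Severe: Memorial 995/2688 = 37.0%, Riverside 81/258 = 31.4% → Memorial
Overall: Memorial 1064/2808 = 37.9%, Riverside 2407/3578 = 67.3% → Riverside
Neither sweeps: Memorial wins 1 of 2 groups, Riverside wins 1. Riverside wins overall but not every group — no Simpson reversal.

No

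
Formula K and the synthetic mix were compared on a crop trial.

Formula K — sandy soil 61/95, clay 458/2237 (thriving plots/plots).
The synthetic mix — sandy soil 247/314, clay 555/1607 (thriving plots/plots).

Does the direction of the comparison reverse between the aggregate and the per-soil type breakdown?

No

Sandy soil: Formula K 61/95 = 64.2%, the synthetic mix 247/314 = 78.7% → the synthetic mix
Clay: Formula K 458/2237 = 20.5%, the synthetic mix 555/1607 = 34.5% → the synthetic mix
Overall: Formula K 519/2332 = 22.3%, the synthetic mix 802/1921 = 41.7% → the synthetic mix
The synthetic mix wins overall and in every soil group — no reversal.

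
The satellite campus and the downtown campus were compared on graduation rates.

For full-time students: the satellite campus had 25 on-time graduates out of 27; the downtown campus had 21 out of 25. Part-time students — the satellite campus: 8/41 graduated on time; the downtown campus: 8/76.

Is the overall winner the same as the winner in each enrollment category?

Full-time: the satellite campus 25/27 = 92.6%, the downtown campus 21/25 = 84.0% → the satellite campus
Part-time: the satellite campus 8/41 = 19.5%, the downtown campus 8/76 = 10.5% → the satellite campus
Overall: the satellite campus 33/68 = 48.5%, the downtown campus 29/101 = 28.7% → the satellite campus
The satellite campus wins overall and in every enrollment group — no reversal.

Yes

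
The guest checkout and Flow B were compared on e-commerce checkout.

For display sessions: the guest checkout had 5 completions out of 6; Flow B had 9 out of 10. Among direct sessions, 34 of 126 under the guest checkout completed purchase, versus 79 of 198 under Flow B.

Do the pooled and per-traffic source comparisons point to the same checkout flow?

Yes

Display: the guest checkout 5/6 = 83.3%, Flow B 9/10 = 90.0% → Flow B
Direct: the guest checkout 34/126 = 27.0%, Flow B 79/198 = 39.9% → Flow B
Overall: the guest checkout 39/132 = 29.5%, Flow B 88/208 = 42.3% → Flow B
Flow B wins overall and in every traffic group — no reversal.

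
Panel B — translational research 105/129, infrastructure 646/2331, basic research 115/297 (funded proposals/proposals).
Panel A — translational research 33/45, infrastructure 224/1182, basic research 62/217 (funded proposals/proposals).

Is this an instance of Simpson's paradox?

No

Translational research: Panel B 105/129 = 81.4%, Panel A 33/45 = 73.3% → Panel B
Infrastructure: Panel B 646/2331 = 27.7%, Panel A 224/1182 = 19.0% → Panel B
Basic research: Panel B 115/297 = 38.7%, Panel A 62/217 = 28.6% → Panel B
Overall: Panel B 866/2757 = 31.4%, Panel A 319/1444 = 22.1% → Panel B
Panel B wins overall and in every proposal group — no reversal.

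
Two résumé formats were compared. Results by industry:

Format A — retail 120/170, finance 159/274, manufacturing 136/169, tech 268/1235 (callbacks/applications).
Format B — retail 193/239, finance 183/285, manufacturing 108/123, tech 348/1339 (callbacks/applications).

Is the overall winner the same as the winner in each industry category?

Retail: Format A 120/170 = 70.6%, Format B 193/239 = 80.8% → Format B
Finance: Format A 159/274 = 58.0%, Format B 183/285 = 64.2% → Format B
Manufacturing: Format A 136/169 = 80.5%, Format B 108/123 = 87.8% → Format B
Tech: Format A 268/1235 = 21.7%, Format B 348/1339 = 26.0% → Format B
Overall: Format A 683/1848 = 37.0%, Format B 832/1986 = 41.9% → Format B
Format B wins overall and in every industry group — no reversal.

Yes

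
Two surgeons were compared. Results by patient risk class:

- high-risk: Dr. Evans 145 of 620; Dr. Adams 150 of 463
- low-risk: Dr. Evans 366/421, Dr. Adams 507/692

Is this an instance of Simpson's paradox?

No

High-risk: Dr. Evans 145/620 = 23.4%, Dr. Adams 150/463 = 32.4% → Dr. Adams
Low-risk: Dr. Evans 366/421 = 86.9%, Dr. Adams 507/692 = 73.3% → Dr. Evans
Overall: Dr. Evans 511/1041 = 49.1%, Dr. Adams 657/1155 = 56.9% → Dr. Adams
Neither sweeps: Dr. Evans wins 1 of 2 groups, Dr. Adams wins 1. Dr. Adams wins overall but not every group — no Simpson reversal.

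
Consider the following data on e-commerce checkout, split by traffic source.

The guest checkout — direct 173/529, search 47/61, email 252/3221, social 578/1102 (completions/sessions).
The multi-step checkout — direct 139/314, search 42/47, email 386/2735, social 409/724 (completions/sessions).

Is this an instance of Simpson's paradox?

No

Direct: the guest checkout 173/529 = 32.7%, the multi-step checkout 139/314 = 44.3% → the multi-step checkout
Search: the guest checkout 47/61 = 77.0%, the multi-step checkout 42/47 = 89.4% → the multi-step checkout
Email: the guest checkout 252/3221 = 7.8%, the multi-step checkout 386/2735 = 14.1% → the multi-step checkout
Social: the guest checkout 578/1102 = 52.5%, the multi-step checkout 409/724 = 56.5% → the multi-step checkout
Overall: the guest checkout 1050/4913 = 21.4%, the multi-step checkout 976/3820 = 25.5% → the multi-step checkout
The multi-step checkout wins overall and in every traffic group — no reversal.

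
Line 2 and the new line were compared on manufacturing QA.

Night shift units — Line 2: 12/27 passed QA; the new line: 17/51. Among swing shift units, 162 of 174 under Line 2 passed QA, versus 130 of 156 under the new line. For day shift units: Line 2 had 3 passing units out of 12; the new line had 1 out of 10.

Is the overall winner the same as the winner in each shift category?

Yes

Night shift: Line 2 12/27 = 44.4%, the new line 17/51 = 33.3% → Line 2
Swing shift: Line 2 162/174 = 93.1%, the new line 130/156 = 83.3% → Line 2
Day shift: Line 2 3/12 = 25.0%, the new line 1/10 = 10.0% → Line 2
Overall: Line 2 177/213 = 83.1%, the new line 148/217 = 68.2% → Line 2
Line 2 wins overall and in every shift group — no reversal.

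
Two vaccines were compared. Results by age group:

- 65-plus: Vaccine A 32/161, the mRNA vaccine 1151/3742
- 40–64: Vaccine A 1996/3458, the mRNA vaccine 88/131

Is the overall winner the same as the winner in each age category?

65-plus: Vaccine A 32/161 = 19.9%, the mRNA vaccine 1151/3742 = 30.8% → the mRNA vaccine
40–64: Vaccine A 1996/3458 = 57.7%, the mRNA vaccine 88/131 = 67.2% → the mRNA vaccine
Overall: Vaccine A 2028/3619 = 56.0%, the mRNA vaccine 1239/3873 = 32.0% → Vaccine A
The mRNA vaccine wins each age group but Vaccine A wins overall — the comparison reverses. The mRNA vaccine's recipients skew toward 65-plus, which has a lower base rate.

No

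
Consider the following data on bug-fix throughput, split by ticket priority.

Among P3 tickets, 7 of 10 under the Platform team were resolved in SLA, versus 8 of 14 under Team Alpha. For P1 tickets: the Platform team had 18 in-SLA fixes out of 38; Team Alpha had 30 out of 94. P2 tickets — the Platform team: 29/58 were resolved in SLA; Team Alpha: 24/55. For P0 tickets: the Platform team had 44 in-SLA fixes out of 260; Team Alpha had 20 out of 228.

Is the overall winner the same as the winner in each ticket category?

Yes

P3: the Platform team 7/10 = 70.0%, Team Alpha 8/14 = 57.1% → the Platform team
P1: the Platform team 18/38 = 47.4%, Team Alpha 30/94 = 31.9% → the Platform team
P2: the Platform team 29/58 = 50.0%, Team Alpha 24/55 = 43.6% → the Platform team
P0: the Platform team 44/260 = 16.9%, Team Alpha 20/228 = 8.8% → the Platform team
Overall: the Platform team 98/366 = 26.8%, Team Alpha 82/391 = 21.0% → the Platform team
The Platform team wins overall and in every ticket group — no reversal.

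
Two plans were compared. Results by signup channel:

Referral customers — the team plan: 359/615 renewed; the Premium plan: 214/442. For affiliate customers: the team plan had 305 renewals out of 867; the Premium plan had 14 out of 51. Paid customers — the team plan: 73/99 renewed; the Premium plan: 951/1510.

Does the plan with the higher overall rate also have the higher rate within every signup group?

No

Referral: the team plan 359/615 = 58.4%, the Premium plan 214/442 = 48.4% → the team plan
Affiliate: the team plan 305/867 = 35.2%, the Premium plan 14/51 = 27.5% → the team plan
Paid: the team plan 73/99 = 73.7%, the Premium plan 951/1510 = 63.0% → the team plan
Overall: the team plan 737/1581 = 46.6%, the Premium plan 1179/2003 = 58.9% → the Premium plan
The team plan wins each signup group but the Premium plan wins overall — the comparison reverses. The team plan's customers skew toward affiliate, which has a lower base rate.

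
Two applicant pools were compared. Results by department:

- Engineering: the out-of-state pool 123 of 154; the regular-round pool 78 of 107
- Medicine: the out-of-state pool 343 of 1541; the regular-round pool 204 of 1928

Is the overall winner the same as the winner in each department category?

Engineering: the out-of-state pool 123/154 = 79.9%, the regular-round pool 78/107 = 72.9% → the out-of-state pool
Medicine: the out-of-state pool 343/1541 = 22.3%, the regular-round pool 204/1928 = 10.6% → the out-of-state pool
Overall: the out-of-state pool 466/1695 = 27.5%, the regular-round pool 282/2035 = 13.9% → the out-of-state pool
The out-of-state pool wins overall and in every department group — no reversal.

Yes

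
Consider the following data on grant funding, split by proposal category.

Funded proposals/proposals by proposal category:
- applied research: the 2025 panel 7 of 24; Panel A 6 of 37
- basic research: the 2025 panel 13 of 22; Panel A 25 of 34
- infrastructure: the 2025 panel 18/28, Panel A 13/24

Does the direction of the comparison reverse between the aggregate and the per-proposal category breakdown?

No

Applied research: the 2025 panel 7/24 = 29.2%, Panel A 6/37 = 16.2% → the 2025 panel
Basic research: the 2025 panel 13/22 = 59.1%, Panel A 25/34 = 73.5% → Panel A
Infrastructure: the 2025 panel 18/28 = 64.3%, Panel A 13/24 = 54.2% → the 2025 panel
Overall: the 2025 panel 38/74 = 51.4%, Panel A 44/95 = 46.3% → the 2025 panel
Neither sweeps: the 2025 panel wins 2 of 3 groups, Panel A wins 1. The 2025 panel wins overall but not every group — no Simpson reversal.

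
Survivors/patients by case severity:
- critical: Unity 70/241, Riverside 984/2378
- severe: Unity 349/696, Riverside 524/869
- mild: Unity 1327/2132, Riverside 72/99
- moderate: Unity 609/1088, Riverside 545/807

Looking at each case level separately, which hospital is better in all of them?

Critical: Unity 70/241 = 29.0%, Riverside 984/2378 = 41.4% → Riverside
Severe: Unity 349/696 = 50.1%, Riverside 524/869 = 60.3% → Riverside
Mild: Unity 1327/2132 = 62.2%, Riverside 72/99 = 72.7% → Riverside
Moderate: Unity 609/1088 = 56.0%, Riverside 545/807 = 67.5% → Riverside
Riverside has the higher rate in all 4 groups.

Riverside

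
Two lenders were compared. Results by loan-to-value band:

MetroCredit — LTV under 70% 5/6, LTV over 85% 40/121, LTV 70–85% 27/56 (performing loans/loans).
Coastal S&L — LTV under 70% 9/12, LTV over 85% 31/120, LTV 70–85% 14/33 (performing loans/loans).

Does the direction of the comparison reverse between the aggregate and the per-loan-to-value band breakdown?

No

LTV under 70%: MetroCredit 5/6 = 83.3%, Coastal S&L 9/12 = 75.0% → MetroCredit
LTV over 85%: MetroCredit 40/121 = 33.1%, Coastal S&L 31/120 = 25.8% → MetroCredit
LTV 70–85%: MetroCredit 27/56 = 48.2%, Coastal S&L 14/33 = 42.4% → MetroCredit
Overall: MetroCredit 72/183 = 39.3%, Coastal S&L 54/165 = 32.7% → MetroCredit
MetroCredit wins overall and in every loan-to-value group — no reversal.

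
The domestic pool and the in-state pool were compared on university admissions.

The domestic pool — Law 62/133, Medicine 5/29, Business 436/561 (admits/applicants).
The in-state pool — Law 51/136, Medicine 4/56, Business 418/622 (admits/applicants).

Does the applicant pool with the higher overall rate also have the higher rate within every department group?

Law: the domestic pool 62/133 = 46.6%, the in-state pool 51/136 = 37.5% → the domestic pool
Medicine: the domestic pool 5/29 = 17.2%, the in-state pool 4/56 = 7.1% → the domestic pool
Business: the domestic pool 436/561 = 77.7%, the in-state pool 418/622 = 67.2% → the domestic pool
Overall: the domestic pool 503/723 = 69.6%, the in-state pool 473/814 = 58.1% → the domestic pool
The domestic pool wins overall and in every department group — no reversal.

Yes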